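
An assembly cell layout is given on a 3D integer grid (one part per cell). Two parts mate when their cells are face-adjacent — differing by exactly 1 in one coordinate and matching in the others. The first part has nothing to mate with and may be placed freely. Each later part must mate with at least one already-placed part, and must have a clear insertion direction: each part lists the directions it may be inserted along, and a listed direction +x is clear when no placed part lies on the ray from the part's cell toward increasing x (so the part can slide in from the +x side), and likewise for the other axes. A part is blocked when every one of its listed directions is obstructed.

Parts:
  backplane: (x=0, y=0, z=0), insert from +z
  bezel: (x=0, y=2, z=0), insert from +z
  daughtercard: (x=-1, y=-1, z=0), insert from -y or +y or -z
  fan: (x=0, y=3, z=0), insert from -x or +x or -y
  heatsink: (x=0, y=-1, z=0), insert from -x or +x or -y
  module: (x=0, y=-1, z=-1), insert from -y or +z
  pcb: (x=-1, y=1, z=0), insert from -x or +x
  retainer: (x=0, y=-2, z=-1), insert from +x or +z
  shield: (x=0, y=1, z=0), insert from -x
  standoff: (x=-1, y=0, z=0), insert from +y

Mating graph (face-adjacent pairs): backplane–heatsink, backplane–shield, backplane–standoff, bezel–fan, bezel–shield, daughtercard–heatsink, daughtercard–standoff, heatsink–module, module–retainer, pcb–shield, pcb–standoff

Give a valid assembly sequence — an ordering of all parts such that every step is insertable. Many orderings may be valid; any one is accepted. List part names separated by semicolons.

module; retainer; heatsink; daughtercard; standoff; backplane; shield; bezel; fan; pcb

1. module@(0, -1, -1) [-y clear] — {module}
2. retainer@(0, -2, -1) [+x clear] — {module, retainer}
3. heatsink@(0, -1, 0) [-x clear] — {heatsink, module, retainer}
4. daughtercard@(-1, -1, 0) [-y clear] — {daughtercard, heatsink, module, retainer}
5. standoff@(-1, 0, 0) [+y clear] — {daughtercard, heatsink, module, retainer, standoff}
6. backplane@(0, 0, 0) [+z clear] — {backplane, daughtercard, heatsink, module, retainer, standoff}
7. shield@(0, 1, 0) [-x clear] — {backplane, daughtercard, heatsink, module, retainer, shield, standoff}
8. bezel@(0, 2, 0) [+z clear] — {backplane, bezel, daughtercard, heatsink, module, retainer, shield, standoff}
9. fan@(0, 3, 0) [-x clear] — {backplane, bezel, daughtercard, fan, heatsink, module, retainer, shield, standoff}
10. pcb@(-1, 1, 0) [-x clear] — {backplane, bezel, daughtercard, fan, heatsink, module, pcb, retainer, shield, standoff}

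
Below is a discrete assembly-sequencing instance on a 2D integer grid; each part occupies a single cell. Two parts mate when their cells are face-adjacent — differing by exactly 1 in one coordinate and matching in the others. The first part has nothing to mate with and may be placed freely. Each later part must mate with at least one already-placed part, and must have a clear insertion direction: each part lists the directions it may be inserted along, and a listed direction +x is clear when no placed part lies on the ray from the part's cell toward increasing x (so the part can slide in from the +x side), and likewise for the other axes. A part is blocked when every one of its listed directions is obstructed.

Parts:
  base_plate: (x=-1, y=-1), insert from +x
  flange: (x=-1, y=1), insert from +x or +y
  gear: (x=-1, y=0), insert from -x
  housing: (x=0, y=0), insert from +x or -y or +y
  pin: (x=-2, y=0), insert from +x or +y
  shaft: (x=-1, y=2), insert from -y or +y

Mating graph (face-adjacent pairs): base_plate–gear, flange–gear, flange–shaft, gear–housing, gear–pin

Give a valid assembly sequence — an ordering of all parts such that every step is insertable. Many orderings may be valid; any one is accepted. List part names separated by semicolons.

1. flange@(-1, 1) [+x clear] — {flange}
2. gear@(-1, 0) [-x clear] — {flange, gear}
3. shaft@(-1, 2) [+y clear] — {flange, gear, shaft}
4. housing@(0, 0) [+x clear] — {flange, gear, housing, shaft}
5. pin@(-2, 0) [+y clear] — {flange, gear, housing, pin, shaft}
6. base_plate@(-1, -1) [+x clear] — {base_plate, flange, gear, housing, pin, shaft}

flange; gear; shaft; housing; pin; base_plate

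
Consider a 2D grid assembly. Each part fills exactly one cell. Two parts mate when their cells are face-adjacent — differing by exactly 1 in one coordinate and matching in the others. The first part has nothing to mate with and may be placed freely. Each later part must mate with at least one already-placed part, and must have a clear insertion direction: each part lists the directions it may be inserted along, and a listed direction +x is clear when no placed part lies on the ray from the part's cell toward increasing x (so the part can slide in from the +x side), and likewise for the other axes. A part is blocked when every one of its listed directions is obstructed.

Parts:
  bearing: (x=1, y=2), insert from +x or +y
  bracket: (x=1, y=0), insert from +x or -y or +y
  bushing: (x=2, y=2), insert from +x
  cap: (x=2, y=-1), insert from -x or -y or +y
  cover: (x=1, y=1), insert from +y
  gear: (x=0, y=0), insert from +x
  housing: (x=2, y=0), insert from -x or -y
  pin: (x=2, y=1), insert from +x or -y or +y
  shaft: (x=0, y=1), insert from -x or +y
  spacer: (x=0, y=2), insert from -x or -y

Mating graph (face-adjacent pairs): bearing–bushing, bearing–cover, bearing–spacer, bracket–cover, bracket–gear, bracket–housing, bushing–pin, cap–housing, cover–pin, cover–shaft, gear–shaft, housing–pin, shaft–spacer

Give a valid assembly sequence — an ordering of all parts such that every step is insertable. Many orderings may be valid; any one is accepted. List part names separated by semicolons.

cover; bearing; bushing; shaft; gear; pin; spacer; housing; cap; bracket

1. cover@(1, 1) [+y clear] — {cover}
2. bearing@(1, 2) [+x clear] — {bearing, cover}
3. bushing@(2, 2) [+x clear] — {bearing, bushing, cover}
4. shaft@(0, 1) [-x clear] — {bearing, bushing, cover, shaft}
5. gear@(0, 0) [+x clear] — {bearing, bushing, cover, gear, shaft}
6. pin@(2, 1) [+x clear] — {bearing, bushing, cover, gear, pin, shaft}
7. spacer@(0, 2) [-x clear] — {bearing, bushing, cover, gear, pin, shaft, spacer}
8. housing@(2, 0) [-y clear] — {bearing, bushing, cover, gear, housing, pin, shaft, spacer}
9. cap@(2, -1) [-x clear] — {bearing, bushing, cap, cover, gear, housing, pin, shaft, spacer}
10. bracket@(1, 0) [-y clear] — {bearing, bracket, bushing, cap, cover, gear, housing, pin, shaft, spacer}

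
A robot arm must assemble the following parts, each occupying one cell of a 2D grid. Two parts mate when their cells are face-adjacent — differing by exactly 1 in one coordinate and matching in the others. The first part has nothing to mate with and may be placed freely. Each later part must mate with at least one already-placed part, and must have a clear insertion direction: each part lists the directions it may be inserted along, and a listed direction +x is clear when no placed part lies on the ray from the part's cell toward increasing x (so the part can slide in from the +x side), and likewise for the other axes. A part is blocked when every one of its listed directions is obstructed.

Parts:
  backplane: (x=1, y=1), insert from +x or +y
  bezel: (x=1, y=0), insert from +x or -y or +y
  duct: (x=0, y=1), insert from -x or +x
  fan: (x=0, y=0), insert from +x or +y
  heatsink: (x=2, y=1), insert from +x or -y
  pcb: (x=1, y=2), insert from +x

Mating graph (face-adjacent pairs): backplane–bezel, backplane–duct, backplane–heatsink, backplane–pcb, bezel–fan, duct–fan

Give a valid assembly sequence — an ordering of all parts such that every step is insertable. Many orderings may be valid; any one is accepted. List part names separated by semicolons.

1. backplane@(1, 1) [+x clear] — {backplane}
2. duct@(0, 1) [-x clear] — {backplane, duct}
3. fan@(0, 0) [+x clear] — {backplane, duct, fan}
4. heatsink@(2, 1) [+x clear] — {backplane, duct, fan, heatsink}
5. pcb@(1, 2) [+x clear] — {backplane, duct, fan, heatsink, pcb}
6. bezel@(1, 0) [+x clear] — {backplane, bezel, duct, fan, heatsink, pcb}

backplane; duct; fan; heatsink; pcb; bezel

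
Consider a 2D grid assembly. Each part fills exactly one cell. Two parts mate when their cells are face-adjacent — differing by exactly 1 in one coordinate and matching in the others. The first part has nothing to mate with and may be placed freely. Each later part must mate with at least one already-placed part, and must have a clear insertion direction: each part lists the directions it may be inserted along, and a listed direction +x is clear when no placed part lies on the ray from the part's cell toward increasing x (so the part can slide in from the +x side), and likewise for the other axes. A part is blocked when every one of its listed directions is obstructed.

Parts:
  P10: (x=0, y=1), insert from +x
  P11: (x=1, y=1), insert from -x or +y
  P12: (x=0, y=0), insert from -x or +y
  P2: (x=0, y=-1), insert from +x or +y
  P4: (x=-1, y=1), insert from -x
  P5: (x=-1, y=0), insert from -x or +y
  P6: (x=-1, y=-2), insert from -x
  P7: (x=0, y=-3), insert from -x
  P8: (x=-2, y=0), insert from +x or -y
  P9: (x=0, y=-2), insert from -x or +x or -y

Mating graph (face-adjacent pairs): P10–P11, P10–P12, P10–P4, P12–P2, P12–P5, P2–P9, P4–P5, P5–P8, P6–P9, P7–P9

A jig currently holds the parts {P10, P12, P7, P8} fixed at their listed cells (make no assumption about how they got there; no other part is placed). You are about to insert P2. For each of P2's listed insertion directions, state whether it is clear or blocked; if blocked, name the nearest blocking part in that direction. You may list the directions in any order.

+x: clear; +y: blocked by P12

+x: ray from P2(0, -1) has no placed part ⇒ clear
+y: nearest on ray is P12@(0, 0) ⇒ blocked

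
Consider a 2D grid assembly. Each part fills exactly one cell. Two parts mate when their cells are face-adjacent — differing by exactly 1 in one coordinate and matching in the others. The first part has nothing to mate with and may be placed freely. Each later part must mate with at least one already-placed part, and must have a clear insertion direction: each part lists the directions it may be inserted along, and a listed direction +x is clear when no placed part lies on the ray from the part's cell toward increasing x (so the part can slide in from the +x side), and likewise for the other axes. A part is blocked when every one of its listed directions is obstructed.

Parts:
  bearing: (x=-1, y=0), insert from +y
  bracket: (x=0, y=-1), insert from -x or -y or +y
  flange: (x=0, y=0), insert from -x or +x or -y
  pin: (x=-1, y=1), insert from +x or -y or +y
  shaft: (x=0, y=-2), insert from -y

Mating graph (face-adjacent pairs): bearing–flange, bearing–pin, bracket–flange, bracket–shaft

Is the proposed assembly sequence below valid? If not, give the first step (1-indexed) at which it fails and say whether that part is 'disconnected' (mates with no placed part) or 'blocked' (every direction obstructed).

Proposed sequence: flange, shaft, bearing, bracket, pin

1. flange@(0, 0) [-x clear] — {flange}
2. shaft@(0, -2) — no placed neighbour ⇒ disconnected

Invalid at step 2 (disconnected)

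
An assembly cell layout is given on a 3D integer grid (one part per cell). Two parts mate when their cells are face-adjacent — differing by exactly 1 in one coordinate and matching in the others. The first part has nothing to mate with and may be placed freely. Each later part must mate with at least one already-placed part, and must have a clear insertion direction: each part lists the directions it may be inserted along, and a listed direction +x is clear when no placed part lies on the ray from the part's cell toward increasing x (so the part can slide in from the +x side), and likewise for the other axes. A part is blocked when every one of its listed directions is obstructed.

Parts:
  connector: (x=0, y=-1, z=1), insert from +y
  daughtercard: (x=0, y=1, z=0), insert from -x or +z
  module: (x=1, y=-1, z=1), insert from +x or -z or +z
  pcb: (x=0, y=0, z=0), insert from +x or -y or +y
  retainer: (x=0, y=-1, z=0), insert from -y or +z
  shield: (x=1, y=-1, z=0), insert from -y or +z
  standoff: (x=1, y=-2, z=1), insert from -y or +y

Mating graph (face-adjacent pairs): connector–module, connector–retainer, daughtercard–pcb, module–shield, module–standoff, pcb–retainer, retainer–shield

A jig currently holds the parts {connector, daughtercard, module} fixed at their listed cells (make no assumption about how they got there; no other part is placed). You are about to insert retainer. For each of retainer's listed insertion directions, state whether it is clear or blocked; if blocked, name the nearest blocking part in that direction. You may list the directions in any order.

-y: ray from retainer(0, -1, 0) has no placed part ⇒ clear
+z: nearest on ray is connector@(0, -1, 1) ⇒ blocked

+z: blocked by connector; -y: clear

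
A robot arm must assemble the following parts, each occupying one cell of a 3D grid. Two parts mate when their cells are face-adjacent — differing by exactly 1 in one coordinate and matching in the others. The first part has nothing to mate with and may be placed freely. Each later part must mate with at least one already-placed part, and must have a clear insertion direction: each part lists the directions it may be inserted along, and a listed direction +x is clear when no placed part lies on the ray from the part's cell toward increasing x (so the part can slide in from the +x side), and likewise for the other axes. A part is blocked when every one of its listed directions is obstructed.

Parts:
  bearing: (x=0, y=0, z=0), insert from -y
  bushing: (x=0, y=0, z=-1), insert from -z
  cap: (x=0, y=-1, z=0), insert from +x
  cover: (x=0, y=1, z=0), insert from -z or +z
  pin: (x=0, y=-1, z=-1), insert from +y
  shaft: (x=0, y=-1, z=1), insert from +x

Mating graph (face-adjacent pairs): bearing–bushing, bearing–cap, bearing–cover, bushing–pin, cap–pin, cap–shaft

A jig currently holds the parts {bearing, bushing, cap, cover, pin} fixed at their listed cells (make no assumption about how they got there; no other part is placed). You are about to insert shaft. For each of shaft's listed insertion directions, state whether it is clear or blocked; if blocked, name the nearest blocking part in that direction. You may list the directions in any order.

+x: ray from shaft(0, -1, 1) has no placed part ⇒ clear

+x: clear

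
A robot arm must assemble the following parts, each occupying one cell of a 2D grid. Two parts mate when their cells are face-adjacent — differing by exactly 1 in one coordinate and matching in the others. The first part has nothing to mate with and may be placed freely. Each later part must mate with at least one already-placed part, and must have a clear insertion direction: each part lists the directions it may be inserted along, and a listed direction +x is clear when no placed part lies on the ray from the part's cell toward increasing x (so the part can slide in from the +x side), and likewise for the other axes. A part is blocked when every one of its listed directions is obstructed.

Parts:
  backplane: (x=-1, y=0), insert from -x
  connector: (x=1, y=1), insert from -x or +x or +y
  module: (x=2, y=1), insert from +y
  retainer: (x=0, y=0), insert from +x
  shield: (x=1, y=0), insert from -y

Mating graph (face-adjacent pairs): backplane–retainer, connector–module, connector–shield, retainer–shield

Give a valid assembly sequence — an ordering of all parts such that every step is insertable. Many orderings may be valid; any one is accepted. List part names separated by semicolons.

retainer; shield; connector; backplane; module

1. retainer@(0, 0) [+x clear] — {retainer}
2. shield@(1, 0) [-y clear] — {retainer, shield}
3. connector@(1, 1) [-x clear] — {connector, retainer, shield}
4. backplane@(-1, 0) [-x clear] — {backplane, connector, retainer, shield}
5. module@(2, 1) [+y clear] — {backplane, connector, module, retainer, shield}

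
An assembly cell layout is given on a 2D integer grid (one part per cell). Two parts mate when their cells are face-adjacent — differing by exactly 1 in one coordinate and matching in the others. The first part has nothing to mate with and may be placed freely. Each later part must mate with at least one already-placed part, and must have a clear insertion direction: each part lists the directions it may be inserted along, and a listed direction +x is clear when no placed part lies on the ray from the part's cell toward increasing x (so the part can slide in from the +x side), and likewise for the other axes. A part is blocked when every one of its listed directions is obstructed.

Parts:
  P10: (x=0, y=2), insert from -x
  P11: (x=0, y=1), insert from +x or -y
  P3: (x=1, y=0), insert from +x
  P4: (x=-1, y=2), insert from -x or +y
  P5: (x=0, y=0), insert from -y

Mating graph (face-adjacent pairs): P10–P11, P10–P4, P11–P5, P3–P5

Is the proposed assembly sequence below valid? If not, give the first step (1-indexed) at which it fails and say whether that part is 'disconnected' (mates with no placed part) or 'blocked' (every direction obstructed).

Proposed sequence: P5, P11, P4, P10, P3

1. P5@(0, 0) [-y clear] — {P5}
2. P11@(0, 1) [+x clear] — {P11, P5}
3. P4@(-1, 2) — no placed neighbour ⇒ disconnected

Invalid at step 3 (disconnected)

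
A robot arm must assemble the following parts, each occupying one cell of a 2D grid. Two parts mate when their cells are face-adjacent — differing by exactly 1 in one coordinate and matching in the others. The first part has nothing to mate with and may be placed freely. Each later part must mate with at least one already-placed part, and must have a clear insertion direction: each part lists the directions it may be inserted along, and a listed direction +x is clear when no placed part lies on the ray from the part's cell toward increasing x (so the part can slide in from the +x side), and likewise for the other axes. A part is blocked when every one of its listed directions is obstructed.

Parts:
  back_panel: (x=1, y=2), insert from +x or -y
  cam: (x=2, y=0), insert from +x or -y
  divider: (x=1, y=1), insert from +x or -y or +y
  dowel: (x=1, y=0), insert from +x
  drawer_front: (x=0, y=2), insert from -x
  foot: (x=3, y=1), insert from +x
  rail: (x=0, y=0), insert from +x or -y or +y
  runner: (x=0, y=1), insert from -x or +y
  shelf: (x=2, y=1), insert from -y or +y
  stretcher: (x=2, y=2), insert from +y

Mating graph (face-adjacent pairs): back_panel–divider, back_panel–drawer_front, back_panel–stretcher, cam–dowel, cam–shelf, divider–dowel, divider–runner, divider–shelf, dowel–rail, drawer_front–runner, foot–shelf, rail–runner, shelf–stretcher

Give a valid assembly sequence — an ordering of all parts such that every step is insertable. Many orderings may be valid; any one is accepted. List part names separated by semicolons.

1. divider@(1, 1) [+x clear] — {divider}
2. runner@(0, 1) [-x clear] — {divider, runner}
3. drawer_front@(0, 2) [-x clear] — {divider, drawer_front, runner}
4. back_panel@(1, 2) [+x clear] — {back_panel, divider, drawer_front, runner}
5. stretcher@(2, 2) [+y clear] — {back_panel, divider, drawer_front, runner, stretcher}
6. rail@(0, 0) [+x clear] — {back_panel, divider, drawer_front, rail, runner, stretcher}
7. dowel@(1, 0) [+x clear] — {back_panel, divider, dowel, drawer_front, rail, runner, stretcher}
8. shelf@(2, 1) [-y clear] — {back_panel, divider, dowel, drawer_front, rail, runner, shelf, stretcher}
9. foot@(3, 1) [+x clear] — {back_panel, divider, dowel, drawer_front, foot, rail, runner, shelf, stretcher}
10. cam@(2, 0) [+x clear] — {back_panel, cam, divider, dowel, drawer_front, foot, rail, runner, shelf, stretcher}

divider; runner; drawer_front; back_panel; stretcher; rail; dowel; shelf; foot; cam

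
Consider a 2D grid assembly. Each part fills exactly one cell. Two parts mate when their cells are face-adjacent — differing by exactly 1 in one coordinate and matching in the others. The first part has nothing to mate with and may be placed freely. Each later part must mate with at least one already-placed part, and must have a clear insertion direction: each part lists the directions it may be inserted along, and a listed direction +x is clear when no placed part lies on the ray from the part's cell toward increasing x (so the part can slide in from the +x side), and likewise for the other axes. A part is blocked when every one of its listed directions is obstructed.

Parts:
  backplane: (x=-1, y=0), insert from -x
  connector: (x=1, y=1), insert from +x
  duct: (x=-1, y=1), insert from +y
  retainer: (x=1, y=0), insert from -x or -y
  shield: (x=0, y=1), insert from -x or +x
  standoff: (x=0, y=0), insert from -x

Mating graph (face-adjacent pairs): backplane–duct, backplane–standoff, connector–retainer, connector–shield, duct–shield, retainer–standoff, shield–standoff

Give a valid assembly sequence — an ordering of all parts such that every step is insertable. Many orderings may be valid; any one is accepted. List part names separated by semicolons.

1. duct@(-1, 1) [+y clear] — {duct}
2. shield@(0, 1) [+x clear] — {duct, shield}
3. standoff@(0, 0) [-x clear] — {duct, shield, standoff}
4. backplane@(-1, 0) [-x clear] — {backplane, duct, shield, standoff}
5. retainer@(1, 0) [-y clear] — {backplane, duct, retainer, shield, standoff}
6. connector@(1, 1) [+x clear] — {backplane, connector, duct, retainer, shield, standoff}

duct; shield; standoff; backplane; retainer; connector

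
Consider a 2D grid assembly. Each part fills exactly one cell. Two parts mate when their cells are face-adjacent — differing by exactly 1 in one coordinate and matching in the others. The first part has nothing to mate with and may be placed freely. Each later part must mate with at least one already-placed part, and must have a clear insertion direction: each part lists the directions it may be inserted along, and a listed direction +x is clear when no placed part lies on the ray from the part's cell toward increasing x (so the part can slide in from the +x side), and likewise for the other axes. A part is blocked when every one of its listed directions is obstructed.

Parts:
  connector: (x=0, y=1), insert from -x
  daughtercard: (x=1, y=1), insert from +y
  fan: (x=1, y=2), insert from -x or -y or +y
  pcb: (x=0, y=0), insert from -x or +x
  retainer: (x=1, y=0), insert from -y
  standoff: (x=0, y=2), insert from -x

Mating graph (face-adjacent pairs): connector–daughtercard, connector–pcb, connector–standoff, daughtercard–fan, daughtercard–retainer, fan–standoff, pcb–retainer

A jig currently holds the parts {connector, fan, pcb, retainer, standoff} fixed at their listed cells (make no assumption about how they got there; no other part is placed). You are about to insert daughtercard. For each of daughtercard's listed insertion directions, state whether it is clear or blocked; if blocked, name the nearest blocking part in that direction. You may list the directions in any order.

+y: blocked by fan

+y: nearest on ray is fan@(1, 2) ⇒ blocked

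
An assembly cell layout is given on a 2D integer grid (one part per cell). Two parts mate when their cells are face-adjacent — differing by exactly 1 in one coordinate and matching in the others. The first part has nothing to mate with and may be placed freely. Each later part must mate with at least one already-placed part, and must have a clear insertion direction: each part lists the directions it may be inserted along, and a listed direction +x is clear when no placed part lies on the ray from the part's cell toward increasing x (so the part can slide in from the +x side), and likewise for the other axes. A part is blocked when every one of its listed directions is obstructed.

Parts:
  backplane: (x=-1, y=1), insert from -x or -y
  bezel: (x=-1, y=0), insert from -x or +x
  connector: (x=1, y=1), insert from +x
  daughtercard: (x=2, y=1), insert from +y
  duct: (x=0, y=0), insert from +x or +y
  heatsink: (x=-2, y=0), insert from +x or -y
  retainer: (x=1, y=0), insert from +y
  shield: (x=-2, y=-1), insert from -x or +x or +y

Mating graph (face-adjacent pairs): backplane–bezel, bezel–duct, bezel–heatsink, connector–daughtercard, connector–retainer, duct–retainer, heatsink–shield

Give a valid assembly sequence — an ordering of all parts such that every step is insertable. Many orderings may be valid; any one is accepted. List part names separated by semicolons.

backplane; bezel; heatsink; shield; duct; retainer; connector; daughtercard

1. backplane@(-1, 1) [-x clear] — {backplane}
2. bezel@(-1, 0) [-x clear] — {backplane, bezel}
3. heatsink@(-2, 0) [-y clear] — {backplane, bezel, heatsink}
4. shield@(-2, -1) [-x clear] — {backplane, bezel, heatsink, shield}
5. duct@(0, 0) [+x clear] — {backplane, bezel, duct, heatsink, shield}
6. retainer@(1, 0) [+y clear] — {backplane, bezel, duct, heatsink, retainer, shield}
7. connector@(1, 1) [+x clear] — {backplane, bezel, connector, duct, heatsink, retainer, shield}
8. daughtercard@(2, 1) [+y clear] — {backplane, bezel, connector, daughtercard, duct, heatsink, retainer, shield}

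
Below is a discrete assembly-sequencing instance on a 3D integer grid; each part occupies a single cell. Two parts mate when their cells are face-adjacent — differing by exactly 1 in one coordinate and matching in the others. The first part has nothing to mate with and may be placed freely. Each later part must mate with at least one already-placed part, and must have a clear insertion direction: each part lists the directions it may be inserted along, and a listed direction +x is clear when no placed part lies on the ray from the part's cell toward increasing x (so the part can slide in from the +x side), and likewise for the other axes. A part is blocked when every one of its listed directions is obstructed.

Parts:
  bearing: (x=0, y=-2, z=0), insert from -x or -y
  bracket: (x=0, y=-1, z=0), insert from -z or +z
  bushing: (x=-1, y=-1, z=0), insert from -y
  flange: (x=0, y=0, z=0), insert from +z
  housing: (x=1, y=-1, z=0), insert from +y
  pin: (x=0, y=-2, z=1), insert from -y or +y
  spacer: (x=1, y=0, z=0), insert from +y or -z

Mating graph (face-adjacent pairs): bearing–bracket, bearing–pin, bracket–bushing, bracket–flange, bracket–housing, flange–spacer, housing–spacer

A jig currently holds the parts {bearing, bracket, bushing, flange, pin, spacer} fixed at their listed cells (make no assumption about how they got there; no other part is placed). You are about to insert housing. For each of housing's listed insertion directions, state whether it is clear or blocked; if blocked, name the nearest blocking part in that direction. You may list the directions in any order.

+y: blocked by spacer

+y: nearest on ray is spacer@(1, 0, 0) ⇒ blocked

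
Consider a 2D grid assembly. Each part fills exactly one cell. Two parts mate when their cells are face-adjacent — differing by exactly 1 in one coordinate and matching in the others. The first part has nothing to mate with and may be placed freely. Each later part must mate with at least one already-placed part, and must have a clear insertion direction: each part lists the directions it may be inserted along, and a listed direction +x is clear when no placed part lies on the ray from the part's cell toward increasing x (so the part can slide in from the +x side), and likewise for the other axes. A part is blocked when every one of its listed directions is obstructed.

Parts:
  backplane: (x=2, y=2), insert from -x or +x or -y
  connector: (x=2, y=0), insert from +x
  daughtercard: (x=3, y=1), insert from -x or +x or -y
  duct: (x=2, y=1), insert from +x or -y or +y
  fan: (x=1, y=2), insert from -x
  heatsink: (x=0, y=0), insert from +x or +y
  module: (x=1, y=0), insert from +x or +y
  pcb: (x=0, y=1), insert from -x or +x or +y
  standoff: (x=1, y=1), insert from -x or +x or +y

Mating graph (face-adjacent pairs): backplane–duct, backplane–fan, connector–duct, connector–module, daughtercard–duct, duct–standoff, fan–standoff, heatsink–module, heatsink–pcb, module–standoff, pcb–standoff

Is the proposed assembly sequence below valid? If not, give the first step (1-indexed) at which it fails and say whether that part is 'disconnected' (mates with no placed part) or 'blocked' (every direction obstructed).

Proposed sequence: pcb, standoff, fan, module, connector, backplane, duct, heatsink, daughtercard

1. pcb@(0, 1) [-x clear] — {pcb}
2. standoff@(1, 1) [+x clear] — {pcb, standoff}
3. fan@(1, 2) [-x clear] — {fan, pcb, standoff}
4. module@(1, 0) [+x clear] — {fan, module, pcb, standoff}
5. connector@(2, 0) [+x clear] — {connector, fan, module, pcb, standoff}
6. backplane@(2, 2) [+x clear] — {backplane, connector, fan, module, pcb, standoff}
7. duct@(2, 1) [+x clear] — {backplane, connector, duct, fan, module, pcb, standoff}
8. heatsink@(0, 0) — +x/+y all obstructed ⇒ blocked

Invalid at step 8 (blocked)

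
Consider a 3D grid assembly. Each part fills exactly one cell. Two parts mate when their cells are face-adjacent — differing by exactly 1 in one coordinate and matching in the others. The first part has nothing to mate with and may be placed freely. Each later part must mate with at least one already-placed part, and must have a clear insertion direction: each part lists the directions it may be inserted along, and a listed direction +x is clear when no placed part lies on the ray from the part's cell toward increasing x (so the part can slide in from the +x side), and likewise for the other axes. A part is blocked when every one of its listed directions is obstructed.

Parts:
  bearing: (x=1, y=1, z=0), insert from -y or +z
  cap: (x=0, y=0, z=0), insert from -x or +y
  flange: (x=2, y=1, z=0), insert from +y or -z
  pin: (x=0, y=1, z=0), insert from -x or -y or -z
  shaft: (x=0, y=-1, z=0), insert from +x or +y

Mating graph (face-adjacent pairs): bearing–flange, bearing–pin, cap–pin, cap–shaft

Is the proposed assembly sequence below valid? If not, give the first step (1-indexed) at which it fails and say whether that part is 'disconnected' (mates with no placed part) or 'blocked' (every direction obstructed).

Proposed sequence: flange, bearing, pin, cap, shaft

1. flange@(2, 1, 0) [+y clear] — {flange}
2. bearing@(1, 1, 0) [-y clear] — {bearing, flange}
3. pin@(0, 1, 0) [-x clear] — {bearing, flange, pin}
4. cap@(0, 0, 0) [-x clear] — {bearing, cap, flange, pin}
5. shaft@(0, -1, 0) [+x clear] — {bearing, cap, flange, pin, shaft}

Valid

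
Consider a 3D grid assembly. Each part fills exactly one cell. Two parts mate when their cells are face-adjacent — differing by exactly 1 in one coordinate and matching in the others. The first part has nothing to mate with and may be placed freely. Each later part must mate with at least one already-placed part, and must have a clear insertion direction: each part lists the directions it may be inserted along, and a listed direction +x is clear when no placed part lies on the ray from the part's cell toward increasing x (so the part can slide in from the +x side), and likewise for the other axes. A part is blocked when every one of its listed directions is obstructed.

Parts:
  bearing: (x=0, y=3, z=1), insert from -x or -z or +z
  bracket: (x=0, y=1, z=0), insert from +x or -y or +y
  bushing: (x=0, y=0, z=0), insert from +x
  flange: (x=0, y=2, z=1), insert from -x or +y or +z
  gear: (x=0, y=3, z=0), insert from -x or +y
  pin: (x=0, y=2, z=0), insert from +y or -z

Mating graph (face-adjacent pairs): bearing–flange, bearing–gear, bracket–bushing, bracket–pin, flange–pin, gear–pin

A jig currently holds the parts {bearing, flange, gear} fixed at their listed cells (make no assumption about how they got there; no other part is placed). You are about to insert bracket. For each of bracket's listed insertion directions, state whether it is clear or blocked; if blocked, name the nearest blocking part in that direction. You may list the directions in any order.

+x: ray from bracket(0, 1, 0) has no placed part ⇒ clear
-y: ray from bracket(0, 1, 0) has no placed part ⇒ clear
+y: nearest on ray is gear@(0, 3, 0) ⇒ blocked

+x: clear; +y: blocked by gear; -y: clear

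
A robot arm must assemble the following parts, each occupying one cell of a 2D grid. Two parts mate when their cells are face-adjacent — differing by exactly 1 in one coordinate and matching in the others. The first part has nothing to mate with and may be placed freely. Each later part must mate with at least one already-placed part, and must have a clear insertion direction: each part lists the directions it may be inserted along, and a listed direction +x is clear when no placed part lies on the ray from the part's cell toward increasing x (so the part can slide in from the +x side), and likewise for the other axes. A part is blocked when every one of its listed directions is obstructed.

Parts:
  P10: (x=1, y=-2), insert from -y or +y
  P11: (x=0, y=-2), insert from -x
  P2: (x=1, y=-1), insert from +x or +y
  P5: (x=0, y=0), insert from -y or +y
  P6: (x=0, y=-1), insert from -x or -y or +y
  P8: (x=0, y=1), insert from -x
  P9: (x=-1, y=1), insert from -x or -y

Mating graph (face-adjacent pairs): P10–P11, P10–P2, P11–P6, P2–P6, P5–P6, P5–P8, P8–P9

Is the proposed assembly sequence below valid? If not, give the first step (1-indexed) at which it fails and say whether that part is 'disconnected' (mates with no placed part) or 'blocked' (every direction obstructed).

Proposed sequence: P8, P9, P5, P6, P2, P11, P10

1. P8@(0, 1) [-x clear] — {P8}
2. P9@(-1, 1) [-x clear] — {P8, P9}
3. P5@(0, 0) [-y clear] — {P5, P8, P9}
4. P6@(0, -1) [-x clear] — {P5, P6, P8, P9}
5. P2@(1, -1) [+x clear] — {P2, P5, P6, P8, P9}
6. P11@(0, -2) [-x clear] — {P11, P2, P5, P6, P8, P9}
7. P10@(1, -2) [-y clear] — {P10, P11, P2, P5, P6, P8, P9}

Valid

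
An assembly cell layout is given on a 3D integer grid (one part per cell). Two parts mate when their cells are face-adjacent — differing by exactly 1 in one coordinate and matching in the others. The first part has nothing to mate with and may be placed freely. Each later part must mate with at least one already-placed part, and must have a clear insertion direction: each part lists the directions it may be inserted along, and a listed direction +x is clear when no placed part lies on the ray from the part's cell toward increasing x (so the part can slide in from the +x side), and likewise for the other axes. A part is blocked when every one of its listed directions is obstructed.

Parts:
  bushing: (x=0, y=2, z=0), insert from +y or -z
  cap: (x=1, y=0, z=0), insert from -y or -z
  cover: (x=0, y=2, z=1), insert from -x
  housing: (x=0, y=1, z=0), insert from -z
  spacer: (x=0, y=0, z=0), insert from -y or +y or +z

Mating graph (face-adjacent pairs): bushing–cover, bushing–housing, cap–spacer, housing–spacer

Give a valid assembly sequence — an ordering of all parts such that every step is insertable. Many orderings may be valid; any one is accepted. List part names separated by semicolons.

spacer; housing; bushing; cap; cover

1. spacer@(0, 0, 0) [-y clear] — {spacer}
2. housing@(0, 1, 0) [-z clear] — {housing, spacer}
3. bushing@(0, 2, 0) [+y clear] — {bushing, housing, spacer}
4. cap@(1, 0, 0) [-y clear] — {bushing, cap, housing, spacer}
5. cover@(0, 2, 1) [-x clear] — {bushing, cap, cover, housing, spacer}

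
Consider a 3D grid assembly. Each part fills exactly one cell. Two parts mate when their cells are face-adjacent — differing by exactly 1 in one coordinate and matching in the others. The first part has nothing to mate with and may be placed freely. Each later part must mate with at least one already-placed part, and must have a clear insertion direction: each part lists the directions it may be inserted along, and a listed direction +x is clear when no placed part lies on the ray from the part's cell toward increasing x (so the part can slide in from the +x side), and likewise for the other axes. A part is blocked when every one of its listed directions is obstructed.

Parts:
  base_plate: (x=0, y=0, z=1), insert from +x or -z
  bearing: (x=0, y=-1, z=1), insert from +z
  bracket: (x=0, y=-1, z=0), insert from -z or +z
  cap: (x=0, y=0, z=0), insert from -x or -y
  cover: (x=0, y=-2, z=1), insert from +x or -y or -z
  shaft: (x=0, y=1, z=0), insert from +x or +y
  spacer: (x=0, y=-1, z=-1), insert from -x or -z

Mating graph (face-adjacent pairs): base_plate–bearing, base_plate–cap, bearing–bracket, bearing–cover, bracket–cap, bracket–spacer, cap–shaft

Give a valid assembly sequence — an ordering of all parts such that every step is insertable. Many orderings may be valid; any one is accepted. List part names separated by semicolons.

spacer; bracket; bearing; cover; cap; shaft; base_plate

1. spacer@(0, -1, -1) [-x clear] — {spacer}
2. bracket@(0, -1, 0) [+z clear] — {bracket, spacer}
3. bearing@(0, -1, 1) [+z clear] — {bearing, bracket, spacer}
4. cover@(0, -2, 1) [+x clear] — {bearing, bracket, cover, spacer}
5. cap@(0, 0, 0) [-x clear] — {bearing, bracket, cap, cover, spacer}
6. shaft@(0, 1, 0) [+x clear] — {bearing, bracket, cap, cover, shaft, spacer}
7. base_plate@(0, 0, 1) [+x clear] — {base_plate, bearing, bracket, cap, cover, shaft, spacer}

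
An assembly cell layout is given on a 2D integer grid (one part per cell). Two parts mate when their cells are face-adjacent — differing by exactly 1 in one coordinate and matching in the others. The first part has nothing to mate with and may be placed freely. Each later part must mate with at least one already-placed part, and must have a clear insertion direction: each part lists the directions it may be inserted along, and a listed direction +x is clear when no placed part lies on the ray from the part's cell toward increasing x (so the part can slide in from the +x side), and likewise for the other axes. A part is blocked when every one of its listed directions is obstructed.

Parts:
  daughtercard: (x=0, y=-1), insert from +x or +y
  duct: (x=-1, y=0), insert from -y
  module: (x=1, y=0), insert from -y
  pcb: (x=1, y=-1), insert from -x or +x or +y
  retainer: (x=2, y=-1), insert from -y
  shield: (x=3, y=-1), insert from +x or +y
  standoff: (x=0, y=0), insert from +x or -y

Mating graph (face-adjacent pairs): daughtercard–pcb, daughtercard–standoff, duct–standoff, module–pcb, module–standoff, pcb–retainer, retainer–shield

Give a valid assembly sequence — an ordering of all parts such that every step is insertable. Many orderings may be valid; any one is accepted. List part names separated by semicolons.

daughtercard; standoff; module; pcb; retainer; duct; shield

1. daughtercard@(0, -1) [+x clear] — {daughtercard}
2. standoff@(0, 0) [+x clear] — {daughtercard, standoff}
3. module@(1, 0) [-y clear] — {daughtercard, module, standoff}
4. pcb@(1, -1) [+x clear] — {daughtercard, module, pcb, standoff}
5. retainer@(2, -1) [-y clear] — {daughtercard, module, pcb, retainer, standoff}
6. duct@(-1, 0) [-y clear] — {daughtercard, duct, module, pcb, retainer, standoff}
7. shield@(3, -1) [+x clear] — {daughtercard, duct, module, pcb, retainer, shield, standoff}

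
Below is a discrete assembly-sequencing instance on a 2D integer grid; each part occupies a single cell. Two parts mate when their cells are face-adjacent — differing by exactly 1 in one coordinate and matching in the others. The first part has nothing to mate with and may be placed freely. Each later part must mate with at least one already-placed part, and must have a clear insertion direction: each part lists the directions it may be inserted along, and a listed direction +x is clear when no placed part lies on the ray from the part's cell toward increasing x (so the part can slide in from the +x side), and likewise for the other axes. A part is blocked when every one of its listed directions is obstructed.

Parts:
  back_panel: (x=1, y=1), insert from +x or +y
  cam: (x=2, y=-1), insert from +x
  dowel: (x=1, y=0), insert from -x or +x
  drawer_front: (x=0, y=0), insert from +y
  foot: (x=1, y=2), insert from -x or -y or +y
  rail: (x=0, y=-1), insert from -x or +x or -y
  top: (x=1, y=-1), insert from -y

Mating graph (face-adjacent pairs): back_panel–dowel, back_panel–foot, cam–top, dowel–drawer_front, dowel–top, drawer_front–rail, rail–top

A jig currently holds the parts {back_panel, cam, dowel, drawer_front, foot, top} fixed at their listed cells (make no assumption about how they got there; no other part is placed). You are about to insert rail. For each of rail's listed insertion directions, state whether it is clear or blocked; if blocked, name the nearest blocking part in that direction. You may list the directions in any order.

+x: blocked by top; -x: clear; -y: clear

-x: ray from rail(0, -1) has no placed part ⇒ clear
+x: nearest on ray is top@(1, -1) ⇒ blocked
-y: ray from rail(0, -1) has no placed part ⇒ clear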